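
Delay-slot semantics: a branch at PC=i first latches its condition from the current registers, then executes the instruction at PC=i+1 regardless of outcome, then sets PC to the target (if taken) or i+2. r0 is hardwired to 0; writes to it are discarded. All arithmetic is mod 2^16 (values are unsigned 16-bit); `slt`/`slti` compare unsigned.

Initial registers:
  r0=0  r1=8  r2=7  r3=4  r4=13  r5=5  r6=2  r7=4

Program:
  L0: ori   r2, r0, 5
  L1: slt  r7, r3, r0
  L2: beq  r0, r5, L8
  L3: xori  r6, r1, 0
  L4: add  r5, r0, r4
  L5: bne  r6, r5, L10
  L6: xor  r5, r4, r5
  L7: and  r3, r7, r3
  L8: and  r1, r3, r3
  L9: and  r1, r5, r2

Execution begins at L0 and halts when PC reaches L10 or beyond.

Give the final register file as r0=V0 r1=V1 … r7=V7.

#0 ori   r2, r0, 5 ; 0/8/5/4/13/5/2/4
#1 slt  r7, r3, r0 ; 0/8/5/4/13/5/2/0
#2 beq  r0, r5, L8 ; 0/8/5/4/13/5/2/0 ; →fallthru
#3 xori  r6, r1, 0 ; 0/8/5/4/13/5/8/0
#4 add  r5, r0, r4 ; 0/8/5/4/13/13/8/0
#5 bne  r6, r5, L10 ; 0/8/5/4/13/13/8/0 ; →target
#6 xor  r5, r4, r5 ; 0/8/5/4/13/0/8/0

r0=0 r1=8 r2=5 r3=4 r4=13 r5=0 r6=8 r7=0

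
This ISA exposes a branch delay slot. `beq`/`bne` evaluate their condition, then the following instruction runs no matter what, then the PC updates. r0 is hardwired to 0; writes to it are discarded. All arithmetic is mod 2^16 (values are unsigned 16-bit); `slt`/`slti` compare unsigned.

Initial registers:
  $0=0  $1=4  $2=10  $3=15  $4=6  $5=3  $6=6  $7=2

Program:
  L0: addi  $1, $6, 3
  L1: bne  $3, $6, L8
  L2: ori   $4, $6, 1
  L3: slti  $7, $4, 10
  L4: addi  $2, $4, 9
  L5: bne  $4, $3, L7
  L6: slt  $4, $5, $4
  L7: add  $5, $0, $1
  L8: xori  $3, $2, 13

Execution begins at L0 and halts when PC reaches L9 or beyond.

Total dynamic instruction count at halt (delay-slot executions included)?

4

#0 addi  $1, $6, 3 ; 0/9/10/15/6/3/6/2
#1 bne  $3, $6, L8 ; 0/9/10/15/6/3/6/2 ; →target
#2 ori   $4, $6, 1 ; 0/9/10/15/7/3/6/2
#8 xori  $3, $2, 13 ; 0/9/10/7/7/3/6/2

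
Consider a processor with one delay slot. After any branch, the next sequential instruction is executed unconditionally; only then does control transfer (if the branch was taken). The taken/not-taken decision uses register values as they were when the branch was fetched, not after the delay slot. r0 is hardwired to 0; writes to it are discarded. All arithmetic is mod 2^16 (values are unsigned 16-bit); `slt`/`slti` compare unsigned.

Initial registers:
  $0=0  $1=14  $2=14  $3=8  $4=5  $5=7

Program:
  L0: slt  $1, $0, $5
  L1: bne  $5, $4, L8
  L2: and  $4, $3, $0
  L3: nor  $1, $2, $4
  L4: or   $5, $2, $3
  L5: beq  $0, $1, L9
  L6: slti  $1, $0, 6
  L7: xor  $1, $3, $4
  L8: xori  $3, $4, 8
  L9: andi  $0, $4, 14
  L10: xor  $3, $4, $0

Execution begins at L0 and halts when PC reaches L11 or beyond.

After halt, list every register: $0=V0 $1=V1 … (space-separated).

#0 slt  $1, $0, $5 ; 0/1/14/8/5/7
#1 bne  $5, $4, L8 ; 0/1/14/8/5/7 ; →target
#2 and  $4, $3, $0 ; 0/1/14/8/0/7
#8 xori  $3, $4, 8 ; 0/1/14/8/0/7
#9 andi  $0, $4, 14 ; 0/1/14/8/0/7
#10 xor  $3, $4, $0 ; 0/1/14/0/0/7

$0=0 $1=1 $2=14 $3=0 $4=0 $5=7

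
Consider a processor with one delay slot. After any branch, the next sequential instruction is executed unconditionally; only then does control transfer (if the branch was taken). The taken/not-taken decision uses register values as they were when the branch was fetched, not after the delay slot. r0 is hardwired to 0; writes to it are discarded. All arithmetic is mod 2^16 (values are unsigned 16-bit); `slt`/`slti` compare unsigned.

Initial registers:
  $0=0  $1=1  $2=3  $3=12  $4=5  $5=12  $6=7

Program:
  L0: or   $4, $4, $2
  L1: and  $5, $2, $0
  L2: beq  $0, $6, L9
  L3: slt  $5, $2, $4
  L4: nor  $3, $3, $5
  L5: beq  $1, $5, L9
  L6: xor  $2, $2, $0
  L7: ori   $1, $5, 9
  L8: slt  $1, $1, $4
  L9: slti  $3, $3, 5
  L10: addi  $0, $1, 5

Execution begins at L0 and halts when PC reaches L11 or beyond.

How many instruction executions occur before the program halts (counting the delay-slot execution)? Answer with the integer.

PC=0  or   $4, $4, $2        | $0=0 $1=1 $2=3 $3=12 $4=7 $5=12 $6=7
PC=1  and  $5, $2, $0        | $0=0 $1=1 $2=3 $3=12 $4=7 $5=0 $6=7
PC=2  beq  $0, $6, L9        | $0=0 $1=1 $2=3 $3=12 $4=7 $5=0 $6=7  [not taken]
PC=3  slt  $5, $2, $4        | $0=0 $1=1 $2=3 $3=12 $4=7 $5=1 $6=7
PC=4  nor  $3, $3, $5        | $0=0 $1=1 $2=3 $3=65522 $4=7 $5=1 $6=7
PC=5  beq  $1, $5, L9        | $0=0 $1=1 $2=3 $3=65522 $4=7 $5=1 $6=7  [TAKEN]
PC=6  xor  $2, $2, $0        | $0=0 $1=1 $2=3 $3=65522 $4=7 $5=1 $6=7
PC=9  slti  $3, $3, 5        | $0=0 $1=1 $2=3 $3=0 $4=7 $5=1 $6=7
PC=10 addi  $0, $1, 5        | $0=0 $1=1 $2=3 $3=0 $4=7 $5=1 $6=7

9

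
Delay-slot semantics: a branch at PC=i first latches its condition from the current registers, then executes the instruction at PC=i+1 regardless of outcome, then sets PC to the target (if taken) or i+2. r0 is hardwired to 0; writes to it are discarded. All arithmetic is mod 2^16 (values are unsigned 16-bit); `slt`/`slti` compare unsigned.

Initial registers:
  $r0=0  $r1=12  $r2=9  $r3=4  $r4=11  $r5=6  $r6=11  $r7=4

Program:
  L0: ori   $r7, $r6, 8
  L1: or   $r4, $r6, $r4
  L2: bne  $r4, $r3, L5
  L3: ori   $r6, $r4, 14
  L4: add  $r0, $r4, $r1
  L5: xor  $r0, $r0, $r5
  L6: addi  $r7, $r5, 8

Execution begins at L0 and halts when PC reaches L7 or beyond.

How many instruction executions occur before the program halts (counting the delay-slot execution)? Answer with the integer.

6

#0 ori   $r7, $r6, 8 ; 0/12/9/4/11/6/11/11
#1 or   $r4, $r6, $r4 ; 0/12/9/4/11/6/11/11
#2 bne  $r4, $r3, L5 ; 0/12/9/4/11/6/11/11 ; →target
#3 ori   $r6, $r4, 14 ; 0/12/9/4/11/6/15/11
#5 xor  $r0, $r0, $r5 ; 0/12/9/4/11/6/15/11
#6 addi  $r7, $r5, 8 ; 0/12/9/4/11/6/15/14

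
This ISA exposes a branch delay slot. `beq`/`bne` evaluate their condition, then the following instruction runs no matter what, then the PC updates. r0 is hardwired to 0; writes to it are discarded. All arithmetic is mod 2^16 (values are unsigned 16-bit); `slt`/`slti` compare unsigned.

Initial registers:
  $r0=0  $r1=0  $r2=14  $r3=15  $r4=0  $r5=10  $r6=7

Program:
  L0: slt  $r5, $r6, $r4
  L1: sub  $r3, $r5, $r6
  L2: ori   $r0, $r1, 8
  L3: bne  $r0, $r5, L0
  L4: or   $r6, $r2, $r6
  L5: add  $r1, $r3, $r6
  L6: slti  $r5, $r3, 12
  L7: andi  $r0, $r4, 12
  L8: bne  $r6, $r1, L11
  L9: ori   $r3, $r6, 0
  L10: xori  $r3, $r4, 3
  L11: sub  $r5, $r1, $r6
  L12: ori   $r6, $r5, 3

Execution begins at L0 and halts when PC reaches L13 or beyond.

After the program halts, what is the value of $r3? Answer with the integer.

15

#0 slt  $r5, $r6, $r4 ; 0/0/14/15/0/0/7
#1 sub  $r3, $r5, $r6 ; 0/0/14/65529/0/0/7
#2 ori   $r0, $r1, 8 ; 0/0/14/65529/0/0/7
#3 bne  $r0, $r5, L0 ; 0/0/14/65529/0/0/7 ; →fallthru
#4 or   $r6, $r2, $r6 ; 0/0/14/65529/0/0/15
#5 add  $r1, $r3, $r6 ; 0/8/14/65529/0/0/15
#6 slti  $r5, $r3, 12 ; 0/8/14/65529/0/0/15
#7 andi  $r0, $r4, 12 ; 0/8/14/65529/0/0/15
#8 bne  $r6, $r1, L11 ; 0/8/14/65529/0/0/15 ; →target
#9 ori   $r3, $r6, 0 ; 0/8/14/15/0/0/15
#11 sub  $r5, $r1, $r6 ; 0/8/14/15/0/65529/15
#12 ori   $r6, $r5, 3 ; 0/8/14/15/0/65529/65531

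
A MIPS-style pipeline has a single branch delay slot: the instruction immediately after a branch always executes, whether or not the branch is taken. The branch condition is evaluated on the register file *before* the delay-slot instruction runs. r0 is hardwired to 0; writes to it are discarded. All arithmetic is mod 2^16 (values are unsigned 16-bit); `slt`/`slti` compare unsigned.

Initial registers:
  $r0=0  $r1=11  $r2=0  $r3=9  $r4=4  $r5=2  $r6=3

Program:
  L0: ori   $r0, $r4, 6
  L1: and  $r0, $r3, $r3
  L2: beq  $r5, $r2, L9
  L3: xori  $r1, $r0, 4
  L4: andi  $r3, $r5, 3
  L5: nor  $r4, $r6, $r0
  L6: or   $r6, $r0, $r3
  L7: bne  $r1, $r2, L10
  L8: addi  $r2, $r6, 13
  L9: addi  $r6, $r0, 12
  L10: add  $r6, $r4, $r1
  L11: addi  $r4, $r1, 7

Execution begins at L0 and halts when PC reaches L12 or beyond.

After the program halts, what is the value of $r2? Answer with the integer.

#0 ori   $r0, $r4, 6 ; 0/11/0/9/4/2/3
#1 and  $r0, $r3, $r3 ; 0/11/0/9/4/2/3
#2 beq  $r5, $r2, L9 ; 0/11/0/9/4/2/3 ; →fallthru
#3 xori  $r1, $r0, 4 ; 0/4/0/9/4/2/3
#4 andi  $r3, $r5, 3 ; 0/4/0/2/4/2/3
#5 nor  $r4, $r6, $r0 ; 0/4/0/2/65532/2/3
#6 or   $r6, $r0, $r3 ; 0/4/0/2/65532/2/2
#7 bne  $r1, $r2, L10 ; 0/4/0/2/65532/2/2 ; →target
#8 addi  $r2, $r6, 13 ; 0/4/15/2/65532/2/2
#10 add  $r6, $r4, $r1 ; 0/4/15/2/65532/2/0
#11 addi  $r4, $r1, 7 ; 0/4/15/2/11/2/0

15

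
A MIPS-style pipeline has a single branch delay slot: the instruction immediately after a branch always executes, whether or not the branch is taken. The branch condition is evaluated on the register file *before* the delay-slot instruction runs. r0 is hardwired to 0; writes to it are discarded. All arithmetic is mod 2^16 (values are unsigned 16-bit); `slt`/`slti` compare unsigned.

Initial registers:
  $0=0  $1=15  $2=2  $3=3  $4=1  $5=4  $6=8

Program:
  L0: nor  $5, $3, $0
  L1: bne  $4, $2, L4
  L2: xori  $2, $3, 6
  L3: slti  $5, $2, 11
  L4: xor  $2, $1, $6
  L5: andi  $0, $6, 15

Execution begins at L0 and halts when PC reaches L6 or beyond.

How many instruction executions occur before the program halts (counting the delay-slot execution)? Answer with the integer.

#0 nor  $5, $3, $0 ; 0/15/2/3/1/65532/8
#1 bne  $4, $2, L4 ; 0/15/2/3/1/65532/8 ; →target
#2 xori  $2, $3, 6 ; 0/15/5/3/1/65532/8
#4 xor  $2, $1, $6 ; 0/15/7/3/1/65532/8
#5 andi  $0, $6, 15 ; 0/15/7/3/1/65532/8

5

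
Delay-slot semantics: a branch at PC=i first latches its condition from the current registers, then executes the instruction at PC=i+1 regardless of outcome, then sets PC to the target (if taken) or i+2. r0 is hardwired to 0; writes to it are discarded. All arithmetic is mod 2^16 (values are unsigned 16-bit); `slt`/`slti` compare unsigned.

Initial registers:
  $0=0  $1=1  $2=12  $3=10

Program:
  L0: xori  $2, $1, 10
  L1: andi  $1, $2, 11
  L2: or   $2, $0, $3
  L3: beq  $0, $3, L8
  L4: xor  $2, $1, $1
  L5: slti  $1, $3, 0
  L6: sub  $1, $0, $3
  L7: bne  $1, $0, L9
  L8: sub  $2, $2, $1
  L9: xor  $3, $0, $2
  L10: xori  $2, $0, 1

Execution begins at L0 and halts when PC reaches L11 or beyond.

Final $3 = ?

10

  step pc=0: xori  $2, $1, 10  regs=(0,1,11,10)
  step pc=1: andi  $1, $2, 11  regs=(0,11,11,10)
  step pc=2: or   $2, $0, $3  regs=(0,11,10,10)
  step pc=3: beq  $0, $3, L8  cond=F  regs=(0,11,10,10)
  step pc=4: xor  $2, $1, $1  regs=(0,11,0,10)
  step pc=5: slti  $1, $3, 0  regs=(0,0,0,10)
  step pc=6: sub  $1, $0, $3  regs=(0,65526,0,10)
  step pc=7: bne  $1, $0, L9  cond=T  regs=(0,65526,0,10)
  step pc=8: sub  $2, $2, $1  regs=(0,65526,10,10)
  step pc=9: xor  $3, $0, $2  regs=(0,65526,10,10)
  step pc=10: xori  $2, $0, 1  regs=(0,65526,1,10)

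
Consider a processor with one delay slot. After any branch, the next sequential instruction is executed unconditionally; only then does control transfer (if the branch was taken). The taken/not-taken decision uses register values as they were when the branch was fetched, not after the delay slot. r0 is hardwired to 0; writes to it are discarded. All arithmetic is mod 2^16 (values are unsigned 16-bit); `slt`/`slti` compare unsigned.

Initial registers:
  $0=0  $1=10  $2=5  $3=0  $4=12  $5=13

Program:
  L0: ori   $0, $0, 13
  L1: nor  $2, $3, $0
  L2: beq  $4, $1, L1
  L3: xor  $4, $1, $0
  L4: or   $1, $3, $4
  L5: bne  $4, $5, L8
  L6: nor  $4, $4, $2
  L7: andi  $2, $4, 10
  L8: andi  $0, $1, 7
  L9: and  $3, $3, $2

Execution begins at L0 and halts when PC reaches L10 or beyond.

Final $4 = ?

0

[0] ori   $0, $0, 13  →  {$0:0, $1:10, $2:5, $3:0, $4:12, $5:13}
[1] nor  $2, $3, $0  →  {$0:0, $1:10, $2:65535, $3:0, $4:12, $5:13}
[2] beq  $4, $1, L1  →  {$0:0, $1:10, $2:65535, $3:0, $4:12, $5:13}  ⟨branch fallthrough⟩
[3] xor  $4, $1, $0  →  {$0:0, $1:10, $2:65535, $3:0, $4:10, $5:13}
[4] or   $1, $3, $4  →  {$0:0, $1:10, $2:65535, $3:0, $4:10, $5:13}
[5] bne  $4, $5, L8  →  {$0:0, $1:10, $2:65535, $3:0, $4:10, $5:13}  ⟨branch taken⟩
[6] nor  $4, $4, $2  →  {$0:0, $1:10, $2:65535, $3:0, $4:0, $5:13}
[8] andi  $0, $1, 7  →  {$0:0, $1:10, $2:65535, $3:0, $4:0, $5:13}
[9] and  $3, $3, $2  →  {$0:0, $1:10, $2:65535, $3:0, $4:0, $5:13}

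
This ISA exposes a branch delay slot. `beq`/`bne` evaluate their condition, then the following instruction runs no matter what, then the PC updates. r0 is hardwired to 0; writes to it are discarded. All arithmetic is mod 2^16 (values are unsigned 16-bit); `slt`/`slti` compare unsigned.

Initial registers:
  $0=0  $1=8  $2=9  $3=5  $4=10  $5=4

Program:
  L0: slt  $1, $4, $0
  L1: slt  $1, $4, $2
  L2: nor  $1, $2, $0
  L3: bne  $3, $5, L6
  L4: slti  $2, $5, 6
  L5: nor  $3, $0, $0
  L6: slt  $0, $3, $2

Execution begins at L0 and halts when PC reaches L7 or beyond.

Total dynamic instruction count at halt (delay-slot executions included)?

  step pc=0: slt  $1, $4, $0  regs=(0,0,9,5,10,4)
  step pc=1: slt  $1, $4, $2  regs=(0,0,9,5,10,4)
  step pc=2: nor  $1, $2, $0  regs=(0,65526,9,5,10,4)
  step pc=3: bne  $3, $5, L6  cond=T  regs=(0,65526,9,5,10,4)
  step pc=4: slti  $2, $5, 6  regs=(0,65526,1,5,10,4)
  step pc=6: slt  $0, $3, $2  regs=(0,65526,1,5,10,4)

6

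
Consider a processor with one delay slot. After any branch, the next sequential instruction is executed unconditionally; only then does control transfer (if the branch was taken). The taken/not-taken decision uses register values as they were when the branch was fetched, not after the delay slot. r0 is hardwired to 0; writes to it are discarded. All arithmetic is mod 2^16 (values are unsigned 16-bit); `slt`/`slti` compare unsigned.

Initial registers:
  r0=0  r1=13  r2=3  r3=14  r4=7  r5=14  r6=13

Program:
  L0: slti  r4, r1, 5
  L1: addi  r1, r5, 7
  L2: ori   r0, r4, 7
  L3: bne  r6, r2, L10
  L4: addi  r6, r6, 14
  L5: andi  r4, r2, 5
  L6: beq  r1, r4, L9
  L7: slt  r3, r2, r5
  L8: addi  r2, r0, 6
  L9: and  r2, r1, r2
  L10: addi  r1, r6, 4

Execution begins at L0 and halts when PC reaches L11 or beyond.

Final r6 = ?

27

#0 slti  r4, r1, 5 ; 0/13/3/14/0/14/13
#1 addi  r1, r5, 7 ; 0/21/3/14/0/14/13
#2 ori   r0, r4, 7 ; 0/21/3/14/0/14/13
#3 bne  r6, r2, L10 ; 0/21/3/14/0/14/13 ; →target
#4 addi  r6, r6, 14 ; 0/21/3/14/0/14/27
#10 addi  r1, r6, 4 ; 0/31/3/14/0/14/27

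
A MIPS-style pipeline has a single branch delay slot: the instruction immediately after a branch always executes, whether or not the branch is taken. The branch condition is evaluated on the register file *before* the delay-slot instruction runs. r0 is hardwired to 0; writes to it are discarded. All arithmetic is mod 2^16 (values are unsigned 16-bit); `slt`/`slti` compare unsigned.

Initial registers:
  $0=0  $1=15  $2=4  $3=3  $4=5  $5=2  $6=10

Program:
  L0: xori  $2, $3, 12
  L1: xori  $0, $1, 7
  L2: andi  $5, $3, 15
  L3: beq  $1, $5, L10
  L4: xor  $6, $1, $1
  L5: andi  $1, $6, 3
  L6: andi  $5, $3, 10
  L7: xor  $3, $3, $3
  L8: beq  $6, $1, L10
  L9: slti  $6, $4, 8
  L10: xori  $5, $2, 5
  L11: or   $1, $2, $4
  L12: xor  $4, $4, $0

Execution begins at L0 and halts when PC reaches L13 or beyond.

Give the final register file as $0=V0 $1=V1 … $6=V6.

$0=0 $1=15 $2=15 $3=0 $4=5 $5=10 $6=1

  step pc=0: xori  $2, $3, 12  regs=(0,15,15,3,5,2,10)
  step pc=1: xori  $0, $1, 7  regs=(0,15,15,3,5,2,10)
  step pc=2: andi  $5, $3, 15  regs=(0,15,15,3,5,3,10)
  step pc=3: beq  $1, $5, L10  cond=F  regs=(0,15,15,3,5,3,10)
  step pc=4: xor  $6, $1, $1  regs=(0,15,15,3,5,3,0)
  step pc=5: andi  $1, $6, 3  regs=(0,0,15,3,5,3,0)
  step pc=6: andi  $5, $3, 10  regs=(0,0,15,3,5,2,0)
  step pc=7: xor  $3, $3, $3  regs=(0,0,15,0,5,2,0)
  step pc=8: beq  $6, $1, L10  cond=T  regs=(0,0,15,0,5,2,0)
  step pc=9: slti  $6, $4, 8  regs=(0,0,15,0,5,2,1)
  step pc=10: xori  $5, $2, 5  regs=(0,0,15,0,5,10,1)
  step pc=11: or   $1, $2, $4  regs=(0,15,15,0,5,10,1)
  step pc=12: xor  $4, $4, $0  regs=(0,15,15,0,5,10,1)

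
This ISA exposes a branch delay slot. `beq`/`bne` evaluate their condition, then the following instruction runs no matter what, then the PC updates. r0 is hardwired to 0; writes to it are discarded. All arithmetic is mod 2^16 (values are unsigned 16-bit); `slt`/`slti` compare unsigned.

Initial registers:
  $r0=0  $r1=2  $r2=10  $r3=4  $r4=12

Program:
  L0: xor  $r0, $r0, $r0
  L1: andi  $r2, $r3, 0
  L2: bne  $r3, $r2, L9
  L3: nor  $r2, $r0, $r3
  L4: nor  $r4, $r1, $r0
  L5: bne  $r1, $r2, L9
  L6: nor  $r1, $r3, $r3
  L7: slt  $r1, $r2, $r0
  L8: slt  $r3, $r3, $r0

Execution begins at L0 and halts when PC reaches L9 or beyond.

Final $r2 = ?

65531

#0 xor  $r0, $r0, $r0 ; 0/2/10/4/12
#1 andi  $r2, $r3, 0 ; 0/2/0/4/12
#2 bne  $r3, $r2, L9 ; 0/2/0/4/12 ; →target
#3 nor  $r2, $r0, $r3 ; 0/2/65531/4/12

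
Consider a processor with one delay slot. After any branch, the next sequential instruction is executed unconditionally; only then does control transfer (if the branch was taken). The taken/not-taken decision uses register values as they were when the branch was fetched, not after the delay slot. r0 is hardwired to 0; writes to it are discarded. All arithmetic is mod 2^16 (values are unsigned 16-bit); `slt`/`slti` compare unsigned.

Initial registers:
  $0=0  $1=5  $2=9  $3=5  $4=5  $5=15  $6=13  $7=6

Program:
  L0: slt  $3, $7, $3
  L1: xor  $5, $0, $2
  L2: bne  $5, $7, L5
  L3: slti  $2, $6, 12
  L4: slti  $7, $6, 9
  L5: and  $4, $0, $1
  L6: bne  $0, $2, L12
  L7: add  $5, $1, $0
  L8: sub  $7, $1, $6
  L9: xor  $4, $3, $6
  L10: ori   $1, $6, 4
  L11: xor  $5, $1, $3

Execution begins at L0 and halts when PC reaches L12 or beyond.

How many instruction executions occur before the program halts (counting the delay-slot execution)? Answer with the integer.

11

PC=0  slt  $3, $7, $3        | $0=0 $1=5 $2=9 $3=0 $4=5 $5=15 $6=13 $7=6
PC=1  xor  $5, $0, $2        | $0=0 $1=5 $2=9 $3=0 $4=5 $5=9 $6=13 $7=6
PC=2  bne  $5, $7, L5        | $0=0 $1=5 $2=9 $3=0 $4=5 $5=9 $6=13 $7=6  [TAKEN]
PC=3  slti  $2, $6, 12       | $0=0 $1=5 $2=0 $3=0 $4=5 $5=9 $6=13 $7=6
PC=5  and  $4, $0, $1        | $0=0 $1=5 $2=0 $3=0 $4=0 $5=9 $6=13 $7=6
PC=6  bne  $0, $2, L12       | $0=0 $1=5 $2=0 $3=0 $4=0 $5=9 $6=13 $7=6  [not taken]
PC=7  add  $5, $1, $0        | $0=0 $1=5 $2=0 $3=0 $4=0 $5=5 $6=13 $7=6
PC=8  sub  $7, $1, $6        | $0=0 $1=5 $2=0 $3=0 $4=0 $5=5 $6=13 $7=65528
PC=9  xor  $4, $3, $6        | $0=0 $1=5 $2=0 $3=0 $4=13 $5=5 $6=13 $7=65528
PC=10 ori   $1, $6, 4        | $0=0 $1=13 $2=0 $3=0 $4=13 $5=5 $6=13 $7=65528
PC=11 xor  $5, $1, $3        | $0=0 $1=13 $2=0 $3=0 $4=13 $5=13 $6=13 $7=65528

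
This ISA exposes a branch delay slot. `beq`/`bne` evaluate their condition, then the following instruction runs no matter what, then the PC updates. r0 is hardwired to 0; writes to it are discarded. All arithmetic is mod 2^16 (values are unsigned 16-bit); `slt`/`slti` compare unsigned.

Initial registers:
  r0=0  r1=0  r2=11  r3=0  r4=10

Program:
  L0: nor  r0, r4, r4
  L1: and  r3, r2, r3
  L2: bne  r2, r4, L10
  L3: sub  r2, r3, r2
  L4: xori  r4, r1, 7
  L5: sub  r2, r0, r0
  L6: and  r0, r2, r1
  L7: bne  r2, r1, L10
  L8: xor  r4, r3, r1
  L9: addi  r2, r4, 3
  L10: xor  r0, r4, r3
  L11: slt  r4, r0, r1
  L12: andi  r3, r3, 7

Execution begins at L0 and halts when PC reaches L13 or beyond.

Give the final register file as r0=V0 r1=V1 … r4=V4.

r0=0 r1=0 r2=65525 r3=0 r4=0

[0] nor  r0, r4, r4  →  {r0:0, r1:0, r2:11, r3:0, r4:10}
[1] and  r3, r2, r3  →  {r0:0, r1:0, r2:11, r3:0, r4:10}
[2] bne  r2, r4, L10  →  {r0:0, r1:0, r2:11, r3:0, r4:10}  ⟨branch taken⟩
[3] sub  r2, r3, r2  →  {r0:0, r1:0, r2:65525, r3:0, r4:10}
[10] xor  r0, r4, r3  →  {r0:0, r1:0, r2:65525, r3:0, r4:10}
[11] slt  r4, r0, r1  →  {r0:0, r1:0, r2:65525, r3:0, r4:0}
[12] andi  r3, r3, 7  →  {r0:0, r1:0, r2:65525, r3:0, r4:0}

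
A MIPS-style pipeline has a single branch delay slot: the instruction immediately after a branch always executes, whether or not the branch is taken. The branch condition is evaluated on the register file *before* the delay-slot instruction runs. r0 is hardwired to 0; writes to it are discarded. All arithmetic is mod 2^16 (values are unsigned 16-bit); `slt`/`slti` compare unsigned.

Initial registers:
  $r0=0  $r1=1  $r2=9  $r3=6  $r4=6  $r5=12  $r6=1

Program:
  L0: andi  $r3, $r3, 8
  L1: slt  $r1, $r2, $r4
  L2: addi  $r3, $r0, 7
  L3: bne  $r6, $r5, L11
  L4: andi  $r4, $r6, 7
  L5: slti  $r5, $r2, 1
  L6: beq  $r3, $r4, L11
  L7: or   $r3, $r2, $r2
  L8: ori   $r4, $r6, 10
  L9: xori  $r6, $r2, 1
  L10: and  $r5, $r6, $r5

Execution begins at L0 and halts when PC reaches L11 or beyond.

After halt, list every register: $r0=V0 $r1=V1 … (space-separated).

$r0=0 $r1=0 $r2=9 $r3=7 $r4=1 $r5=12 $r6=1

  step pc=0: andi  $r3, $r3, 8  regs=(0,1,9,0,6,12,1)
  step pc=1: slt  $r1, $r2, $r4  regs=(0,0,9,0,6,12,1)
  step pc=2: addi  $r3, $r0, 7  regs=(0,0,9,7,6,12,1)
  step pc=3: bne  $r6, $r5, L11  cond=T  regs=(0,0,9,7,6,12,1)
  step pc=4: andi  $r4, $r6, 7  regs=(0,0,9,7,1,12,1)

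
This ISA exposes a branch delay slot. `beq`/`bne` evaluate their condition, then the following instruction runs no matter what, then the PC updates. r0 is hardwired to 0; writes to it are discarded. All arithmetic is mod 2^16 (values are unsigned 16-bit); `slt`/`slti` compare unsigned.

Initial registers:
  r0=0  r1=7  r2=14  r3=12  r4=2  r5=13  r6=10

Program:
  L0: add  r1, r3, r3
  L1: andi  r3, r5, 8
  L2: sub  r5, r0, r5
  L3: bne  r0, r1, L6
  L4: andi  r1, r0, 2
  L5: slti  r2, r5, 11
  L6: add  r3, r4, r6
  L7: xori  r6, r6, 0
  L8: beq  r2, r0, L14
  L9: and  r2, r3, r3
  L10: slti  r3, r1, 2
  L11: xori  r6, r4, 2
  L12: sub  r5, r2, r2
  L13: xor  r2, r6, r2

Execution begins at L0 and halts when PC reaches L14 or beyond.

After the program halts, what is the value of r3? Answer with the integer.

1

PC=0  add  r1, r3, r3        | r0=0 r1=24 r2=14 r3=12 r4=2 r5=13 r6=10
PC=1  andi  r3, r5, 8        | r0=0 r1=24 r2=14 r3=8 r4=2 r5=13 r6=10
PC=2  sub  r5, r0, r5        | r0=0 r1=24 r2=14 r3=8 r4=2 r5=65523 r6=10
PC=3  bne  r0, r1, L6        | r0=0 r1=24 r2=14 r3=8 r4=2 r5=65523 r6=10  [TAKEN]
PC=4  andi  r1, r0, 2        | r0=0 r1=0 r2=14 r3=8 r4=2 r5=65523 r6=10
PC=6  add  r3, r4, r6        | r0=0 r1=0 r2=14 r3=12 r4=2 r5=65523 r6=10
PC=7  xori  r6, r6, 0        | r0=0 r1=0 r2=14 r3=12 r4=2 r5=65523 r6=10
PC=8  beq  r2, r0, L14       | r0=0 r1=0 r2=14 r3=12 r4=2 r5=65523 r6=10  [not taken]
PC=9  and  r2, r3, r3        | r0=0 r1=0 r2=12 r3=12 r4=2 r5=65523 r6=10
PC=10 slti  r3, r1, 2        | r0=0 r1=0 r2=12 r3=1 r4=2 r5=65523 r6=10
PC=11 xori  r6, r4, 2        | r0=0 r1=0 r2=12 r3=1 r4=2 r5=65523 r6=0
PC=12 sub  r5, r2, r2        | r0=0 r1=0 r2=12 r3=1 r4=2 r5=0 r6=0
PC=13 xor  r2, r6, r2        | r0=0 r1=0 r2=12 r3=1 r4=2 r5=0 r6=0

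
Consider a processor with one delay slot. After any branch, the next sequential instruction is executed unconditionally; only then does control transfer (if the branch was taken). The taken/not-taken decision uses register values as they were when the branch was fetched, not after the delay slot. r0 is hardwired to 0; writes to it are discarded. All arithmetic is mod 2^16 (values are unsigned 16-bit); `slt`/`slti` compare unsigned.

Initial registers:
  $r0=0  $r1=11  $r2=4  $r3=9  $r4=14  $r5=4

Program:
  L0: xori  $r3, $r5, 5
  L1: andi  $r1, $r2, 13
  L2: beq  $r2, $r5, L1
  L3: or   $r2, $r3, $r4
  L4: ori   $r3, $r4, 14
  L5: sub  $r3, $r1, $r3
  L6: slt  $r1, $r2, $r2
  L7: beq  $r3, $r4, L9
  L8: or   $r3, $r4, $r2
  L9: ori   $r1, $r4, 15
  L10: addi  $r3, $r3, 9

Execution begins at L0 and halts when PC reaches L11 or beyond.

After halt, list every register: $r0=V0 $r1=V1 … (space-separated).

$r0=0 $r1=15 $r2=15 $r3=24 $r4=14 $r5=4

[0] xori  $r3, $r5, 5  →  {$r0:0, $r1:11, $r2:4, $r3:1, $r4:14, $r5:4}
[1] andi  $r1, $r2, 13  →  {$r0:0, $r1:4, $r2:4, $r3:1, $r4:14, $r5:4}
[2] beq  $r2, $r5, L1  →  {$r0:0, $r1:4, $r2:4, $r3:1, $r4:14, $r5:4}  ⟨branch taken⟩
[3] or   $r2, $r3, $r4  →  {$r0:0, $r1:4, $r2:15, $r3:1, $r4:14, $r5:4}
[1] andi  $r1, $r2, 13  →  {$r0:0, $r1:13, $r2:15, $r3:1, $r4:14, $r5:4}
[2] beq  $r2, $r5, L1  →  {$r0:0, $r1:13, $r2:15, $r3:1, $r4:14, $r5:4}  ⟨branch fallthrough⟩
[3] or   $r2, $r3, $r4  →  {$r0:0, $r1:13, $r2:15, $r3:1, $r4:14, $r5:4}
[4] ori   $r3, $r4, 14  →  {$r0:0, $r1:13, $r2:15, $r3:14, $r4:14, $r5:4}
[5] sub  $r3, $r1, $r3  →  {$r0:0, $r1:13, $r2:15, $r3:65535, $r4:14, $r5:4}
[6] slt  $r1, $r2, $r2  →  {$r0:0, $r1:0, $r2:15, $r3:65535, $r4:14, $r5:4}
[7] beq  $r3, $r4, L9  →  {$r0:0, $r1:0, $r2:15, $r3:65535, $r4:14, $r5:4}  ⟨branch fallthrough⟩
[8] or   $r3, $r4, $r2  →  {$r0:0, $r1:0, $r2:15, $r3:15, $r4:14, $r5:4}
[9] ori   $r1, $r4, 15  →  {$r0:0, $r1:15, $r2:15, $r3:15, $r4:14, $r5:4}
[10] addi  $r3, $r3, 9  →  {$r0:0, $r1:15, $r2:15, $r3:24, $r4:14, $r5:4}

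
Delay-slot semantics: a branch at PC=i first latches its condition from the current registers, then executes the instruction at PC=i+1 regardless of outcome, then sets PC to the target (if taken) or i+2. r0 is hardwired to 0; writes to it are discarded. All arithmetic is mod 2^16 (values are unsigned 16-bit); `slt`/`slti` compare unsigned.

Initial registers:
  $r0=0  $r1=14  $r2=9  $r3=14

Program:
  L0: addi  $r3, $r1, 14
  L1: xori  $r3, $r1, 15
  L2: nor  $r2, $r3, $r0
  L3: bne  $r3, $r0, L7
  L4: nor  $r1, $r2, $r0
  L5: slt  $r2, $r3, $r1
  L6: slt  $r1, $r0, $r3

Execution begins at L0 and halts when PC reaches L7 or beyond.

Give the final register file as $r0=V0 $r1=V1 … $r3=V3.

  step pc=0: addi  $r3, $r1, 14  regs=(0,14,9,28)
  step pc=1: xori  $r3, $r1, 15  regs=(0,14,9,1)
  step pc=2: nor  $r2, $r3, $r0  regs=(0,14,65534,1)
  step pc=3: bne  $r3, $r0, L7  cond=T  regs=(0,14,65534,1)
  step pc=4: nor  $r1, $r2, $r0  regs=(0,1,65534,1)

$r0=0 $r1=1 $r2=65534 $r3=1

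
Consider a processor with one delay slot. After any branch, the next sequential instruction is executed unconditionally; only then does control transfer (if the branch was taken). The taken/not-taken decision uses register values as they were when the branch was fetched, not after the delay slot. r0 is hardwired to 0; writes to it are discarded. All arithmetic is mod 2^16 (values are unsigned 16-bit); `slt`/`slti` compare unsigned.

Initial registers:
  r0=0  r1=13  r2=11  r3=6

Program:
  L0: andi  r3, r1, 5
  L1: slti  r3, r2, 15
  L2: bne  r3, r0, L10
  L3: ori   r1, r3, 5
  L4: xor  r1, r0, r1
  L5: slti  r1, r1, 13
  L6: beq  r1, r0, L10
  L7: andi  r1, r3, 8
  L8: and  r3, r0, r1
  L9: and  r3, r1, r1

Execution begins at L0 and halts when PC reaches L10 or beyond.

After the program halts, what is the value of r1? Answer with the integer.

5

PC=0  andi  r3, r1, 5        | r0=0 r1=13 r2=11 r3=5
PC=1  slti  r3, r2, 15       | r0=0 r1=13 r2=11 r3=1
PC=2  bne  r3, r0, L10       | r0=0 r1=13 r2=11 r3=1  [TAKEN]
PC=3  ori   r1, r3, 5        | r0=0 r1=5 r2=11 r3=1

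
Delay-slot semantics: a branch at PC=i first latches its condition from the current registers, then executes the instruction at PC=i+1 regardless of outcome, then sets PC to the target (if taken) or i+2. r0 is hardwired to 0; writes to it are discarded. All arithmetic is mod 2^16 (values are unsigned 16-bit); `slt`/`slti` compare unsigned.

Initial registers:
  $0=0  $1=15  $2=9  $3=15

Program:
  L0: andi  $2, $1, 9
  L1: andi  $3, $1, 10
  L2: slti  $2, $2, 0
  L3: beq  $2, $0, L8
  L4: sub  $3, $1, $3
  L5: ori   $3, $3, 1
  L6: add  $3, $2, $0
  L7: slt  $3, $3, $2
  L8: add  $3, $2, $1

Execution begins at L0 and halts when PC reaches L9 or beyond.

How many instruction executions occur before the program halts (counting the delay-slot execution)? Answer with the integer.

[0] andi  $2, $1, 9  →  {$0:0, $1:15, $2:9, $3:15}
[1] andi  $3, $1, 10  →  {$0:0, $1:15, $2:9, $3:10}
[2] slti  $2, $2, 0  →  {$0:0, $1:15, $2:0, $3:10}
[3] beq  $2, $0, L8  →  {$0:0, $1:15, $2:0, $3:10}  ⟨branch taken⟩
[4] sub  $3, $1, $3  →  {$0:0, $1:15, $2:0, $3:5}
[8] add  $3, $2, $1  →  {$0:0, $1:15, $2:0, $3:15}

6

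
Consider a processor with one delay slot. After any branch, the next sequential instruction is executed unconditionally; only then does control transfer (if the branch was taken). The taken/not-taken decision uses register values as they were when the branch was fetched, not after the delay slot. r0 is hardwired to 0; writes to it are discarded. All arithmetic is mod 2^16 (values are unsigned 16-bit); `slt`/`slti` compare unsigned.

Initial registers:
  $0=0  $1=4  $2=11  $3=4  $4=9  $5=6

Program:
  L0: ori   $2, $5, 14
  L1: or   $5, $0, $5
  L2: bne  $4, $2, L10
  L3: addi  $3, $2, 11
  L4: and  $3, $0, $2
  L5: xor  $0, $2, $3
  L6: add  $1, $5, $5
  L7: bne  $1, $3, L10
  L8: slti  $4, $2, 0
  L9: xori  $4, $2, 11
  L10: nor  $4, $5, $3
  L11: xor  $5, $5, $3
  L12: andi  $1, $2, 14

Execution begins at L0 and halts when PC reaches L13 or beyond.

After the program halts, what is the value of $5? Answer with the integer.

31

PC=0  ori   $2, $5, 14       | $0=0 $1=4 $2=14 $3=4 $4=9 $5=6
PC=1  or   $5, $0, $5        | $0=0 $1=4 $2=14 $3=4 $4=9 $5=6
PC=2  bne  $4, $2, L10       | $0=0 $1=4 $2=14 $3=4 $4=9 $5=6  [TAKEN]
PC=3  addi  $3, $2, 11       | $0=0 $1=4 $2=14 $3=25 $4=9 $5=6
PC=10 nor  $4, $5, $3        | $0=0 $1=4 $2=14 $3=25 $4=65504 $5=6
PC=11 xor  $5, $5, $3        | $0=0 $1=4 $2=14 $3=25 $4=65504 $5=31
PC=12 andi  $1, $2, 14       | $0=0 $1=14 $2=14 $3=25 $4=65504 $5=31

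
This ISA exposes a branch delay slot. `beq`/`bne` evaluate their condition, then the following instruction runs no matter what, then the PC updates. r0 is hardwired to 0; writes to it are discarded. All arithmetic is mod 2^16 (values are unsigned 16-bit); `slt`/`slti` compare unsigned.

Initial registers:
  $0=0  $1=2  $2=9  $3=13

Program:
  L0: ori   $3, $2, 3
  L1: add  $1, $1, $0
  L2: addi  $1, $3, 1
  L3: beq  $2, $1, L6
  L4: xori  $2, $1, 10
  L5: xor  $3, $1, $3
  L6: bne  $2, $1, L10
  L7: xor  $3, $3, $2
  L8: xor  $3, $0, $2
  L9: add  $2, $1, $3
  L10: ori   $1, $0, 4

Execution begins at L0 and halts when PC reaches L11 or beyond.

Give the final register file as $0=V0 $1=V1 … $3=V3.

[0] ori   $3, $2, 3  →  {$0:0, $1:2, $2:9, $3:11}
[1] add  $1, $1, $0  →  {$0:0, $1:2, $2:9, $3:11}
[2] addi  $1, $3, 1  →  {$0:0, $1:12, $2:9, $3:11}
[3] beq  $2, $1, L6  →  {$0:0, $1:12, $2:9, $3:11}  ⟨branch fallthrough⟩
[4] xori  $2, $1, 10  →  {$0:0, $1:12, $2:6, $3:11}
[5] xor  $3, $1, $3  →  {$0:0, $1:12, $2:6, $3:7}
[6] bne  $2, $1, L10  →  {$0:0, $1:12, $2:6, $3:7}  ⟨branch taken⟩
[7] xor  $3, $3, $2  →  {$0:0, $1:12, $2:6, $3:1}
[10] ori   $1, $0, 4  →  {$0:0, $1:4, $2:6, $3:1}

$0=0 $1=4 $2=6 $3=1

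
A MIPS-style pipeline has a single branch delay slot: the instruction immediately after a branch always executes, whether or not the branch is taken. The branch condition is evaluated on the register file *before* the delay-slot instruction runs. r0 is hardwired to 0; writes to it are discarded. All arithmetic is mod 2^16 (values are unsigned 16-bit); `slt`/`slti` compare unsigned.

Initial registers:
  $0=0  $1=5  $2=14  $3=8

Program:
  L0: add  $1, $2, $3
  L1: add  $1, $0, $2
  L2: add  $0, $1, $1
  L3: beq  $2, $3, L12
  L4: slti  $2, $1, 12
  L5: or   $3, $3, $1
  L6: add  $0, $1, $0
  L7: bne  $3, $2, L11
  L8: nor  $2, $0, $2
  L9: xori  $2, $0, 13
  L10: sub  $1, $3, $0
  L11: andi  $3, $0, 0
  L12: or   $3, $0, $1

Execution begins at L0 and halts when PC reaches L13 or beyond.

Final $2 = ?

65535

[0] add  $1, $2, $3  →  {$0:0, $1:22, $2:14, $3:8}
[1] add  $1, $0, $2  →  {$0:0, $1:14, $2:14, $3:8}
[2] add  $0, $1, $1  →  {$0:0, $1:14, $2:14, $3:8}
[3] beq  $2, $3, L12  →  {$0:0, $1:14, $2:14, $3:8}  ⟨branch fallthrough⟩
[4] slti  $2, $1, 12  →  {$0:0, $1:14, $2:0, $3:8}
[5] or   $3, $3, $1  →  {$0:0, $1:14, $2:0, $3:14}
[6] add  $0, $1, $0  →  {$0:0, $1:14, $2:0, $3:14}
[7] bne  $3, $2, L11  →  {$0:0, $1:14, $2:0, $3:14}  ⟨branch taken⟩
[8] nor  $2, $0, $2  →  {$0:0, $1:14, $2:65535, $3:14}
[11] andi  $3, $0, 0  →  {$0:0, $1:14, $2:65535, $3:0}
[12] or   $3, $0, $1  →  {$0:0, $1:14, $2:65535, $3:14}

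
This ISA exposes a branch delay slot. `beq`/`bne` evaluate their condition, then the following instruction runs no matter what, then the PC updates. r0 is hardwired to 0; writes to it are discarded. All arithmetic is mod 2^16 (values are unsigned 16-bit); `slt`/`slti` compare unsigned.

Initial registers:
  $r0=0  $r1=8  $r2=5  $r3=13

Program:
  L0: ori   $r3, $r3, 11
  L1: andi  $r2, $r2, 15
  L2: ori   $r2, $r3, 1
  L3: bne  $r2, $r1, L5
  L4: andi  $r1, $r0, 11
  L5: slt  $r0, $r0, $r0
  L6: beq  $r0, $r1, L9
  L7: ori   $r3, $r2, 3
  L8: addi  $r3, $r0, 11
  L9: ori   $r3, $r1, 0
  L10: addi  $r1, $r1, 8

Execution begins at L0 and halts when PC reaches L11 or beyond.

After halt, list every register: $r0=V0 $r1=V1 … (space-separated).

  step pc=0: ori   $r3, $r3, 11  regs=(0,8,5,15)
  step pc=1: andi  $r2, $r2, 15  regs=(0,8,5,15)
  step pc=2: ori   $r2, $r3, 1  regs=(0,8,15,15)
  step pc=3: bne  $r2, $r1, L5  cond=T  regs=(0,8,15,15)
  step pc=4: andi  $r1, $r0, 11  regs=(0,0,15,15)
  step pc=5: slt  $r0, $r0, $r0  regs=(0,0,15,15)
  step pc=6: beq  $r0, $r1, L9  cond=T  regs=(0,0,15,15)
  step pc=7: ori   $r3, $r2, 3  regs=(0,0,15,15)
  step pc=9: ori   $r3, $r1, 0  regs=(0,0,15,0)
  step pc=10: addi  $r1, $r1, 8  regs=(0,8,15,0)

$r0=0 $r1=8 $r2=15 $r3=0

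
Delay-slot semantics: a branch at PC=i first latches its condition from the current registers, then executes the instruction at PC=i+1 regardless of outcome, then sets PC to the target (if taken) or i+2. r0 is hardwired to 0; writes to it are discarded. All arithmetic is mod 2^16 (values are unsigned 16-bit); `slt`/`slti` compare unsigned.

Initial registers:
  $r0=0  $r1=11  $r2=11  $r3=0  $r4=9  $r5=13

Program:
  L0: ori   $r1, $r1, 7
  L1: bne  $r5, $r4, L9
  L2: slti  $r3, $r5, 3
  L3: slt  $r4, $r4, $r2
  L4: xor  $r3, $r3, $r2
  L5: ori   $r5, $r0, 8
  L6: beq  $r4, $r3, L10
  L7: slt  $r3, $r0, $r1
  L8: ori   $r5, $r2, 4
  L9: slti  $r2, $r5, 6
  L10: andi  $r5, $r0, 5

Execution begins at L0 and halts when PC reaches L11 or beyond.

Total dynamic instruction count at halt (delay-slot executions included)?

PC=0  ori   $r1, $r1, 7      | $r0=0 $r1=15 $r2=11 $r3=0 $r4=9 $r5=13
PC=1  bne  $r5, $r4, L9      | $r0=0 $r1=15 $r2=11 $r3=0 $r4=9 $r5=13  [TAKEN]
PC=2  slti  $r3, $r5, 3      | $r0=0 $r1=15 $r2=11 $r3=0 $r4=9 $r5=13
PC=9  slti  $r2, $r5, 6      | $r0=0 $r1=15 $r2=0 $r3=0 $r4=9 $r5=13
PC=10 andi  $r5, $r0, 5      | $r0=0 $r1=15 $r2=0 $r3=0 $r4=9 $r5=0

5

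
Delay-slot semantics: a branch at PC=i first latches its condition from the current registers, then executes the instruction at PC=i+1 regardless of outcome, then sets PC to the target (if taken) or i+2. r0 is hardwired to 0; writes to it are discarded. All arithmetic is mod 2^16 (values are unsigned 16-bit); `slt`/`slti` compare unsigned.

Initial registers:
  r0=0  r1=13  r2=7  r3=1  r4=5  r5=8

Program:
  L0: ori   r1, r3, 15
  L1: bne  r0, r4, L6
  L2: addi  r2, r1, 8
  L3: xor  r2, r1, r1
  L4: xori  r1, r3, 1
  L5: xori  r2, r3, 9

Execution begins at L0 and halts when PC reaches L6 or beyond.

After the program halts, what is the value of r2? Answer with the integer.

#0 ori   r1, r3, 15 ; 0/15/7/1/5/8
#1 bne  r0, r4, L6 ; 0/15/7/1/5/8 ; →target
#2 addi  r2, r1, 8 ; 0/15/23/1/5/8

23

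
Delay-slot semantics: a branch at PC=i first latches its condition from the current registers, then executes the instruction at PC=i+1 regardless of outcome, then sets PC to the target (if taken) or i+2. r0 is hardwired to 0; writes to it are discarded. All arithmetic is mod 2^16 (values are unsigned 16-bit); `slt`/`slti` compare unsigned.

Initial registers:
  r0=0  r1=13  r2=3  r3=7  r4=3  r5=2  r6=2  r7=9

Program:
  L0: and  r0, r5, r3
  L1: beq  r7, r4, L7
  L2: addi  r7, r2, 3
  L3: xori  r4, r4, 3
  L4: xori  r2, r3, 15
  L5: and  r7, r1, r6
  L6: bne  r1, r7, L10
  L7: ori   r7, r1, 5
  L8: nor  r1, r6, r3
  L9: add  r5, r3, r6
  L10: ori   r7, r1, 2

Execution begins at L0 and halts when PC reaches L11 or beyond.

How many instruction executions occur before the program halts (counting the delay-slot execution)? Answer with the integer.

  step pc=0: and  r0, r5, r3  regs=(0,13,3,7,3,2,2,9)
  step pc=1: beq  r7, r4, L7  cond=F  regs=(0,13,3,7,3,2,2,9)
  step pc=2: addi  r7, r2, 3  regs=(0,13,3,7,3,2,2,6)
  step pc=3: xori  r4, r4, 3  regs=(0,13,3,7,0,2,2,6)
  step pc=4: xori  r2, r3, 15  regs=(0,13,8,7,0,2,2,6)
  step pc=5: and  r7, r1, r6  regs=(0,13,8,7,0,2,2,0)
  step pc=6: bne  r1, r7, L10  cond=T  regs=(0,13,8,7,0,2,2,0)
  step pc=7: ori   r7, r1, 5  regs=(0,13,8,7,0,2,2,13)
  step pc=10: ori   r7, r1, 2  regs=(0,13,8,7,0,2,2,15)

9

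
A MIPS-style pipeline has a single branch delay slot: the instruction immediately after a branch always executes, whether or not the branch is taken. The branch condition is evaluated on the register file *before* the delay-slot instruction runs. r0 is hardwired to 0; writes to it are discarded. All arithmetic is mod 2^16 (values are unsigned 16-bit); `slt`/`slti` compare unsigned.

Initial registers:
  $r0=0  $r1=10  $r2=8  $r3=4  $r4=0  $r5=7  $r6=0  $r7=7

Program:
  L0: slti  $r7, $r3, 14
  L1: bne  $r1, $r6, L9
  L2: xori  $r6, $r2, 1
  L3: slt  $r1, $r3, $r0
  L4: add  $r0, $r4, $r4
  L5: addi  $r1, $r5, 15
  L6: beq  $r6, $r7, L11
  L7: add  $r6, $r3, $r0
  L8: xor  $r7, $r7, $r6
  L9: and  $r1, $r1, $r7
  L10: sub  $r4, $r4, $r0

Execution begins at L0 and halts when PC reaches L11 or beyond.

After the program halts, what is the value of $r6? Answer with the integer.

9

#0 slti  $r7, $r3, 14 ; 0/10/8/4/0/7/0/1
#1 bne  $r1, $r6, L9 ; 0/10/8/4/0/7/0/1 ; →target
#2 xori  $r6, $r2, 1 ; 0/10/8/4/0/7/9/1
#9 and  $r1, $r1, $r7 ; 0/0/8/4/0/7/9/1
#10 sub  $r4, $r4, $r0 ; 0/0/8/4/0/7/9/1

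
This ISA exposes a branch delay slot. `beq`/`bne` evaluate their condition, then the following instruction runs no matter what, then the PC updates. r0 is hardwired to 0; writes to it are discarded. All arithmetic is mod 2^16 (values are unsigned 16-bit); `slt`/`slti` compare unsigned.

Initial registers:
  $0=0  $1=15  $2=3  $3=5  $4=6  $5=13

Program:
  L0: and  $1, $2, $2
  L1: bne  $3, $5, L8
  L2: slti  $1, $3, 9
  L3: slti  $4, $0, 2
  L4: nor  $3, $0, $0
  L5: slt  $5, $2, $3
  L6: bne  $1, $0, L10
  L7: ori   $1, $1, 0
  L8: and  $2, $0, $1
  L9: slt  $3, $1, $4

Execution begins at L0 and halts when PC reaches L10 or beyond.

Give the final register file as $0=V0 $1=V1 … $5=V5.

#0 and  $1, $2, $2 ; 0/3/3/5/6/13
#1 bne  $3, $5, L8 ; 0/3/3/5/6/13 ; →target
#2 slti  $1, $3, 9 ; 0/1/3/5/6/13
#8 and  $2, $0, $1 ; 0/1/0/5/6/13
#9 slt  $3, $1, $4 ; 0/1/0/1/6/13

$0=0 $1=1 $2=0 $3=1 $4=6 $5=13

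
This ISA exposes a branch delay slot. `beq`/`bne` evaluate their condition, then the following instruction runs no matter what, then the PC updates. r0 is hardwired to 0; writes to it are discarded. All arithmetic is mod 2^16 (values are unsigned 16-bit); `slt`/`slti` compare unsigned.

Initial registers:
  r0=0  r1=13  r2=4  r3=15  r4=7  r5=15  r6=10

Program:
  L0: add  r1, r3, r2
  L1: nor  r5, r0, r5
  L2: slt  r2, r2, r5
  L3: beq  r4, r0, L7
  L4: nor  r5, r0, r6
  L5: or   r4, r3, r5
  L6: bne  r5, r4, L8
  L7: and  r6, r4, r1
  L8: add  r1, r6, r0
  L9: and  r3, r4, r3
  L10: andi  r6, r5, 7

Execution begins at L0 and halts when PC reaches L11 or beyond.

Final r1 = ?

19

  step pc=0: add  r1, r3, r2  regs=(0,19,4,15,7,15,10)
  step pc=1: nor  r5, r0, r5  regs=(0,19,4,15,7,65520,10)
  step pc=2: slt  r2, r2, r5  regs=(0,19,1,15,7,65520,10)
  step pc=3: beq  r4, r0, L7  cond=F  regs=(0,19,1,15,7,65520,10)
  step pc=4: nor  r5, r0, r6  regs=(0,19,1,15,7,65525,10)
  step pc=5: or   r4, r3, r5  regs=(0,19,1,15,65535,65525,10)
  step pc=6: bne  r5, r4, L8  cond=T  regs=(0,19,1,15,65535,65525,10)
  step pc=7: and  r6, r4, r1  regs=(0,19,1,15,65535,65525,19)
  step pc=8: add  r1, r6, r0  regs=(0,19,1,15,65535,65525,19)
  step pc=9: and  r3, r4, r3  regs=(0,19,1,15,65535,65525,19)
  step pc=10: andi  r6, r5, 7  regs=(0,19,1,15,65535,65525,5)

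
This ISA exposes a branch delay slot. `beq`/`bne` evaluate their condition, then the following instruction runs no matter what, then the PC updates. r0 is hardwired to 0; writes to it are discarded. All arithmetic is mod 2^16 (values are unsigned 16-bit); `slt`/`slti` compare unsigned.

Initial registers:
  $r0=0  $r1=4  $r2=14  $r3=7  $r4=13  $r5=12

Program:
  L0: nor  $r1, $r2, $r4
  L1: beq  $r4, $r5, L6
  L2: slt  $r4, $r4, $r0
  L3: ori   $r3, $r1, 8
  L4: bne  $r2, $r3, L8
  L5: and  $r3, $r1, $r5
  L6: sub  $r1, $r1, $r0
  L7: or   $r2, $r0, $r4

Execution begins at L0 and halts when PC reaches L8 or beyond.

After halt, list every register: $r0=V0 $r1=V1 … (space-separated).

$r0=0 $r1=65520 $r2=14 $r3=0 $r4=0 $r5=12

  step pc=0: nor  $r1, $r2, $r4  regs=(0,65520,14,7,13,12)
  step pc=1: beq  $r4, $r5, L6  cond=F  regs=(0,65520,14,7,13,12)
  step pc=2: slt  $r4, $r4, $r0  regs=(0,65520,14,7,0,12)
  step pc=3: ori   $r3, $r1, 8  regs=(0,65520,14,65528,0,12)
  step pc=4: bne  $r2, $r3, L8  cond=T  regs=(0,65520,14,65528,0,12)
  step pc=5: and  $r3, $r1, $r5  regs=(0,65520,14,0,0,12)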